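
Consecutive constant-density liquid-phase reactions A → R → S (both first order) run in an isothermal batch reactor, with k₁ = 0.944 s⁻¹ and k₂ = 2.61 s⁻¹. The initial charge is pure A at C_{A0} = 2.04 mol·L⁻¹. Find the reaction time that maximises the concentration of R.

The intermediate peaks when r₁ = r₂, i.e. k₁e^(−k₁t) = k₂e^(−k₂t), giving t_opt = ln(k₂/k₁)/(k₂−k₁).
= ln(2.61/0.944)/(2.61−0.944) = ln(2.765)/1.666 = 1.017/1.666 = 0.610 s.

0.610 s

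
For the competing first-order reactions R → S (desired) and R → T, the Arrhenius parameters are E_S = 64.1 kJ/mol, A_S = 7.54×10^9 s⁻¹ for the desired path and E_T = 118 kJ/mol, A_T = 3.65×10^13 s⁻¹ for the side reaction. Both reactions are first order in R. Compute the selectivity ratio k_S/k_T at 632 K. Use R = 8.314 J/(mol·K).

Since both paths have the same order in R, the concentration cancels and S_{S/T} = k_S/k_T = (A_S/A_T)·exp[(E_T−E_S)/(RT)].
(E_T−E_S)/(RT) = (118−64.1)×10³/(8.314×632) = 53900/5254 = 10.26.
k_S/k_T = (7.54×10^9/3.65×10^13)·exp(10.26) = 2.066×10^-4 × 28509 = 5.89.
Since E_S < E_T, lowering the temperature improves selectivity toward S.

5.89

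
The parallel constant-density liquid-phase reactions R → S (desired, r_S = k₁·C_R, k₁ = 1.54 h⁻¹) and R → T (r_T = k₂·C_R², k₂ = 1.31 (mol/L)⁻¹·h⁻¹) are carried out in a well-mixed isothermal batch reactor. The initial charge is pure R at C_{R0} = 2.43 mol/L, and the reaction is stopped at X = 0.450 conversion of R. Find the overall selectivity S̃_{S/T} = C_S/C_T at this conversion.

C_R = C_{R0}(1−X) = 1.337 mol/L.
Along a PFR/batch, dC_S/dC_R = −r_S/(r_S+r_T) = −k₁/(k₁+k₂·C_R).
Integrating from C_{R0} to C_R: C_S = (1.54/1.31)·ln[(1.54+1.31·2.43)/(1.54+1.31·1.34)] = 1.176·ln(4.723/3.291) = 0.4248 mol/L.
C_T = (C_{R0}−C_R)−C_S = 0.6687 mol/L; S̃_{S/T} = 0.4248/0.6687 = 0.635.

0.635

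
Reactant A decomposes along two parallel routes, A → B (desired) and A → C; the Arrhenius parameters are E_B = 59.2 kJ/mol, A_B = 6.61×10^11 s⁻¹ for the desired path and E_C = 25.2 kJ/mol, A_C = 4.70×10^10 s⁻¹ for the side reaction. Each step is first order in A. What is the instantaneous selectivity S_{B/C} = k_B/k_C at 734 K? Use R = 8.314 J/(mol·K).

0.0535

Since both paths have the same order in A, the concentration cancels and S_{B/C} = k_B/k_C = (A_B/A_C)·exp[(E_C−E_B)/(RT)].
(E_C−E_B)/(RT) = (25.2−59.2)×10³/(8.314×734) = -34000/6102 = -5.572.
k_B/k_C = (6.61×10^11/4.70×10^10)·exp(-5.572) = 14.06 × 0.003805 = 0.0535.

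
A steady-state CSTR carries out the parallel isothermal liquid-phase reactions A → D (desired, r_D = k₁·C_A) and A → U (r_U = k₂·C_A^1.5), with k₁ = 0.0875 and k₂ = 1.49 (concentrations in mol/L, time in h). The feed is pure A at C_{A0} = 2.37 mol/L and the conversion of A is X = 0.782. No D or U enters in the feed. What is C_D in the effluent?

Exit C_A = C_{A0}(1−X) = 2.37×0.218 = 0.5167 mol/L.
A CSTR operates uniformly at the exit composition, giving r_D = 0.04521 and r_U = 0.5533 (each k·C_A^n at C_A = 0.5167).
Fraction of consumed A going to D: r_D/(r_D+r_U) = 0.07553.
C_D = 0.07553·C_{A0}·X = 0.07553×2.37×0.782 = 0.140 mol/L.

0.140 mol/L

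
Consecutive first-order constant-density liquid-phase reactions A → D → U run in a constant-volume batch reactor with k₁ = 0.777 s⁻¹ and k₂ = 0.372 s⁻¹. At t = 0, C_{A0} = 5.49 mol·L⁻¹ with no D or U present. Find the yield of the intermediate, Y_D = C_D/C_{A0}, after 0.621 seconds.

The intermediate concentration in a first-order A→B→C sequence is C_D = k₁C_{A0}(e^(−k₁t) − e^(−k₂t))/(k₂−k₁).
e^(−k₁t) = e^(−0.777×0.621) = e^(−0.4825) = 0.6172; e^(−k₂t) = e^(−0.2310) = 0.7937.
C_D = 0.777×5.49/(0.372−0.777) × (0.6172−0.7937) = (-10.53)×(-0.1765) = 1.859 mol·L⁻¹.
Y_D = C_D/C_{A0} = 1.859/5.49 = 0.339.

0.339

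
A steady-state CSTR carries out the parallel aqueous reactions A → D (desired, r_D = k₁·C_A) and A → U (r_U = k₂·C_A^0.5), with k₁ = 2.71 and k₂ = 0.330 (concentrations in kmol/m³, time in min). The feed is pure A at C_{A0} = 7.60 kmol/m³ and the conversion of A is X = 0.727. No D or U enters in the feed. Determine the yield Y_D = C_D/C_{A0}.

0.670

Exit C_A = C_{A0}(1−X) = 7.60×0.273 = 2.075 kmol/m³.
A CSTR operates uniformly at the exit composition, giving r_D = 5.623 and r_U = 0.4753 (each k·C_A^n at C_A = 2.075).
Fraction of consumed A going to D: r_D/(r_D+r_U) = 0.9221.
C_D = 0.9221·C_{A0}·X = 0.9221×7.60×0.727 = 5.09 kmol/m³; Y_D = C_D/C_{A0} = 0.670.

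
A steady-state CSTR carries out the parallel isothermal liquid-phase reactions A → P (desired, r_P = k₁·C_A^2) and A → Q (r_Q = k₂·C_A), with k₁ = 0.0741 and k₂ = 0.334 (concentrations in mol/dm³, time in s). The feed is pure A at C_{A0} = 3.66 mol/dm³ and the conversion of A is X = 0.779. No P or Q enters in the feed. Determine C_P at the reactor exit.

Exit C_A = C_{A0}(1−X) = 3.66×0.221 = 0.8089 mol/dm³.
Rates in a CSTR are evaluated at the outlet concentration: r_P = 0.0741×0.8089^2 = 0.04848, r_Q = 0.334×0.8089 = 0.2702.
Fraction of consumed A going to P: r_P/(r_P+r_Q) = 0.1521.
C_P = 0.1521·C_{A0}·X = 0.1521×3.66×0.779 = 0.434 mol/dm³.

0.434 mol/dm³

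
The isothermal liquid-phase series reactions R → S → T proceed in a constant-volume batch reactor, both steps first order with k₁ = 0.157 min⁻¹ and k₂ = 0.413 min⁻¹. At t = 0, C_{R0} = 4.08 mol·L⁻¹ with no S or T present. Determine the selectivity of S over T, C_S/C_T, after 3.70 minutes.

0.911

Solving the coupled first-order balances gives C_S(t) = [k₁/(k₂−k₁)]·C_{R0}·(e^(−k₁t) − e^(−k₂t)).
e^(−k₁t) = e^(−0.157×3.70) = e^(−0.5809) = 0.5594; e^(−k₂t) = e^(−1.528) = 0.2169.
C_S = 0.157×4.08/(0.413−0.157) × (0.5594−0.2169) = 2.502×0.3424 = 0.8569 mol·L⁻¹.
C_R = C_{R0}e^(−k₁t) = 2.282 mol·L⁻¹, so C_T = C_{R0}−C_R−C_S = 0.9408 mol·L⁻¹; C_S/C_T = 0.911.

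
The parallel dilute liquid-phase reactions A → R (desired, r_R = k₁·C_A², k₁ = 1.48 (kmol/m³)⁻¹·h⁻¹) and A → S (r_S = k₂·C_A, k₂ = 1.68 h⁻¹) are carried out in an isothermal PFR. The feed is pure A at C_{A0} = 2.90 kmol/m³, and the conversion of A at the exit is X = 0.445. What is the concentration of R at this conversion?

0.853 kmol/m³

C_A = C_{A0}(1−X) = 1.609 kmol/m³.
Along a PFR/batch, dC_S/dC_A = −r_S/(r_R+r_S) = −k₂/(k₂+k₁·C_A).
Integrating from C_{A0} to C_A: C_S = (1.68/1.48)·ln[(1.68+1.48·2.90)/(1.68+1.48·1.61)] = 1.135·ln(5.972/4.062) = 0.4375 kmol/m³.
Then C_R = (C_{A0}−C_A) − C_S = 1.291 − 0.4375 = 0.8530 kmol/m³.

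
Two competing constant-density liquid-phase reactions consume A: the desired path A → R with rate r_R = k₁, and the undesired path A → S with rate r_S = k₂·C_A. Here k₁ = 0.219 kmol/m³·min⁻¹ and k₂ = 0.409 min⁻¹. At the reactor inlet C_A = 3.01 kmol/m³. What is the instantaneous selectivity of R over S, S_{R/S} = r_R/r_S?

S_{R/S} = r_R/r_S = (k₁)/(k₂·C_A) = (k₁/k₂)·C_A⁻¹.
= (0.219) / (0.409×3.010) = 0.2190/1.231 = 0.178.
The undesired path is higher order in A, so low C_A (CSTR or dilute feed) favours R.

0.178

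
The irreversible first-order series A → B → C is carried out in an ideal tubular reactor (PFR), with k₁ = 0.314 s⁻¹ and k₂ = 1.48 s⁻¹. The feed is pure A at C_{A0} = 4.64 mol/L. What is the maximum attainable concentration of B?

For a first-order series the maximum intermediate yield is C_{B,max}/C_{A0} = (k₁/k₂)^[k₂/(k₂−k₁)].
= (0.314/1.48)^(1.48/(1.48−0.314)) = (0.2122)^(1.269) = 0.1397.
C_{B,max} = 0.1397×4.64 = 0.648 mol/L.

0.648 mol/L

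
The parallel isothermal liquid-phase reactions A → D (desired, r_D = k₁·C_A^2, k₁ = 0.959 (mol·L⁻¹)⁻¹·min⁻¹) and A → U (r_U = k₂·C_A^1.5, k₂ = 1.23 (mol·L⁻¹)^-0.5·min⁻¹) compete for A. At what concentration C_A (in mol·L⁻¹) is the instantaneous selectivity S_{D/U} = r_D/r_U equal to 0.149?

0.0365 mol·L⁻¹

S_{D/U} = (k₁/k₂)·C_A^0.5 ⇒ C_A = (S·k₂/k₁)^(2).
= (0.149×1.23/0.959)^(2) = (0.1911)^(2) = 0.0365 mol·L⁻¹.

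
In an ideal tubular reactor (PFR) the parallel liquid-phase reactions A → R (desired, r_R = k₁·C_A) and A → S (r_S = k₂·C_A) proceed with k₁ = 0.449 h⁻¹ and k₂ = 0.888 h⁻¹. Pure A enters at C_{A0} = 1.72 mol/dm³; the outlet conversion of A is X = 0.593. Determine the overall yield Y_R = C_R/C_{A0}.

C_A = C_{A0}(1−X) = 0.7000 mol/dm³.
Both paths are first order in A, so the instantaneous fraction to R is constant: dC_R/d(−C_A) = k₁/(k₁+k₂) = 0.3358.
C_R = 0.3358·(C_{A0}−C_A) = 0.3358×1.020 = 0.343 mol/dm³.
Y_R = C_R/C_{A0} = 0.3425/1.72 = 0.199.

0.199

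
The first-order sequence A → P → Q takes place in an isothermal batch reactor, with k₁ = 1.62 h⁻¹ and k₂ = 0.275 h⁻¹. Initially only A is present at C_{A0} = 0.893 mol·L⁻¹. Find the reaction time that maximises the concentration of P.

Setting dC_P/dt = 0 gives t_opt = ln(k₂/k₁)/(k₂−k₁).
= ln(0.275/1.62)/(0.275−1.62) = ln(0.1698)/-1.345 = -1.773/-1.345 = 1.32 h.

1.32 h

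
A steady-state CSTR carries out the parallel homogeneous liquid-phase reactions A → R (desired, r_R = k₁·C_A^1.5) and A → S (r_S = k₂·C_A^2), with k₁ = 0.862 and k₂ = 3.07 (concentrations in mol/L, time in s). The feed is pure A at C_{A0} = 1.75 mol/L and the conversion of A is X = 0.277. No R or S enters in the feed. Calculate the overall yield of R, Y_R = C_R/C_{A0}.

Exit C_A = C_{A0}(1−X) = 1.75×0.723 = 1.265 mol/L.
A CSTR operates uniformly at the exit composition, giving r_R = 1.227 and r_S = 4.915 (each k·C_A^n at C_A = 1.265).
Fraction of consumed A going to R: r_R/(r_R+r_S) = 0.1998.
C_R = 0.1998·C_{A0}·X = 0.1998×1.75×0.277 = 0.0968 mol/L; Y_R = C_R/C_{A0} = 0.0553.

0.0553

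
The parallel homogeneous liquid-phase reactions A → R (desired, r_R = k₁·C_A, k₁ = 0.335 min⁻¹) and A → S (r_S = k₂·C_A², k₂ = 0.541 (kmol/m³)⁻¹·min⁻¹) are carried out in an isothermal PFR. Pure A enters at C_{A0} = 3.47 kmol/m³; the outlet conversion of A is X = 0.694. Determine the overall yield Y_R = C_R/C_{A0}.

0.159

C_A = C_{A0}(1−X) = 1.062 kmol/m³.
Along a PFR/batch, dC_R/dC_A = −r_R/(r_R+r_S) = −k₁/(k₁+k₂·C_A).
Integrating from C_{A0} to C_A: C_R = (0.335/0.541)·ln[(0.335+0.541·3.47)/(0.335+0.541·1.06)] = 0.6192·ln(2.212/0.9094) = 0.5505 kmol/m³.
Y_R = C_R/C_{A0} = 0.5505/3.47 = 0.159.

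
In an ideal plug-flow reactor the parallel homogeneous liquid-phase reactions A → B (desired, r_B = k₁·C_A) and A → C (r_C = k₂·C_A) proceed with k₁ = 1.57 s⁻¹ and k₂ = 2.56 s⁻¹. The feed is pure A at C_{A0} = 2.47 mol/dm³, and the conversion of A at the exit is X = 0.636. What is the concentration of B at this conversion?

C_A = C_{A0}(1−X) = 0.8991 mol/dm³.
Both paths are first order in A, so the instantaneous fraction to B is constant: dC_B/d(−C_A) = k₁/(k₁+k₂) = 0.3801.
C_B = 0.3801·(C_{A0}−C_A) = 0.3801×1.571 = 0.597 mol/dm³.

0.597 mol/dm³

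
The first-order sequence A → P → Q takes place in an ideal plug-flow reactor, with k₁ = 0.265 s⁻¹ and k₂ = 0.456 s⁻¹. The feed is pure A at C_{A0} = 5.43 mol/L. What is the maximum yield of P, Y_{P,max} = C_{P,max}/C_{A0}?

0.274

For a first-order series the maximum intermediate yield is C_{P,max}/C_{A0} = (k₁/k₂)^[k₂/(k₂−k₁)].
= (0.265/0.456)^(0.456/(0.456−0.265)) = (0.5811)^(2.387) = 0.2737.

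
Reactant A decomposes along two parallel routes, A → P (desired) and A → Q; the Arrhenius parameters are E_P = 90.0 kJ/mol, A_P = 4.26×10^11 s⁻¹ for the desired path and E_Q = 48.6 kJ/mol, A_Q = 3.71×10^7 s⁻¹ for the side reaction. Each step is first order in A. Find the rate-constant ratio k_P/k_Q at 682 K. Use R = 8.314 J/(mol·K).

7.75

Since both paths have the same order in A, the concentration cancels and S_{P/Q} = k_P/k_Q = (A_P/A_Q)·exp[(E_Q−E_P)/(RT)].
(E_Q−E_P)/(RT) = (48.6−90.0)×10³/(8.314×682) = -41400/5670 = -7.301.
k_P/k_Q = (4.26×10^11/3.71×10^7)·exp(-7.301) = 11482 × 6.746×10^-4 = 7.75.
Since E_P > E_Q, raising the temperature improves selectivity toward P.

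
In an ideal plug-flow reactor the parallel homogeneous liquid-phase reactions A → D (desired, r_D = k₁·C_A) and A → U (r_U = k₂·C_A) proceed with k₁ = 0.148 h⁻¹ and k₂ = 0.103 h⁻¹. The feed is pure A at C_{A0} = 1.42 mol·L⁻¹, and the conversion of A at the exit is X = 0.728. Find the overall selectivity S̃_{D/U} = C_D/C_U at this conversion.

C_A = C_{A0}(1−X) = 0.3862 mol·L⁻¹.
Both paths are first order in A, so the instantaneous fraction to D is constant: dC_D/d(−C_A) = k₁/(k₁+k₂) = 0.5896.
C_D = 0.5896·(C_{A0}−C_A) = 0.5896×1.034 = 0.610 mol·L⁻¹.
C_U = (C_{A0}−C_A)−C_D = 0.4242 mol·L⁻¹; S̃_{D/U} = 0.6095/0.4242 = 1.44.

1.44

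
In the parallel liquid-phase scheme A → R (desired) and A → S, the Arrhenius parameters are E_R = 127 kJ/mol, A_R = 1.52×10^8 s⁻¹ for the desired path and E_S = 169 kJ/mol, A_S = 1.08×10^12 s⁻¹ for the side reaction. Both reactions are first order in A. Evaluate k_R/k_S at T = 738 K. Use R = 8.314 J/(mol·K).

Since both paths have the same order in A, the concentration cancels and S_{R/S} = k_R/k_S = (A_R/A_S)·exp[(E_S−E_R)/(RT)].
(E_S−E_R)/(RT) = (169−127)×10³/(8.314×738) = 42000/6136 = 6.845.
k_R/k_S = (1.52×10^8/1.08×10^12)·exp(6.845) = 1.407×10^-4 × 939.3 = 0.132.
Since E_R < E_S, lowering the temperature improves selectivity toward R.

0.132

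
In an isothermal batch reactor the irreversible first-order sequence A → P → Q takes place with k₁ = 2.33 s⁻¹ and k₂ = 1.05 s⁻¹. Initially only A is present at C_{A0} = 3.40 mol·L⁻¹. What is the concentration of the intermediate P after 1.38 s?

1.20 mol·L⁻¹

For first-order series with pure A initially, C_P(t) = k₁C_{A0}/(k₂−k₁)·(e^(−k₁t) − e^(−k₂t)).
e^(−k₁t) = e^(−2.33×1.38) = e^(−3.215) = 0.04014; e^(−k₂t) = e^(−1.449) = 0.2348.
C_P = 2.33×3.40/(1.05−2.33) × (0.04014−0.2348) = (-6.189)×(-0.1947) = 1.205 mol·L⁻¹.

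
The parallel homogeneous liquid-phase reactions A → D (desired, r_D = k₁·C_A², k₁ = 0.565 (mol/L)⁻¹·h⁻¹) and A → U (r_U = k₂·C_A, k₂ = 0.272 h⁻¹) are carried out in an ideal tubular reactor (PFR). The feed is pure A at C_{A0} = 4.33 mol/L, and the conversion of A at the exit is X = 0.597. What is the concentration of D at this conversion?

C_A = C_{A0}(1−X) = 1.745 mol/L.
Along a PFR/batch, dC_U/dC_A = −r_U/(r_D+r_U) = −k₂/(k₂+k₁·C_A).
Integrating from C_{A0} to C_A: C_U = (0.272/0.565)·ln[(0.272+0.565·4.33)/(0.272+0.565·1.74)] = 0.4814·ln(2.718/1.258) = 0.3710 mol/L.
Then C_D = (C_{A0}−C_A) − C_U = 2.585 − 0.3710 = 2.214 mol/L.

2.21 mol/L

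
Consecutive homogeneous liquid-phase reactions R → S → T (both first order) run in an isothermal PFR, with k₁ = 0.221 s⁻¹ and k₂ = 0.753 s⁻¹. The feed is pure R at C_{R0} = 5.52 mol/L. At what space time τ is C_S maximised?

Setting dC_S/dτ = 0 gives τ_opt = ln(k₂/k₁)/(k₂−k₁).
= ln(0.753/0.221)/(0.753−0.221) = ln(3.407)/0.5320 = 1.226/0.5320 = 2.30 s.

2.30 s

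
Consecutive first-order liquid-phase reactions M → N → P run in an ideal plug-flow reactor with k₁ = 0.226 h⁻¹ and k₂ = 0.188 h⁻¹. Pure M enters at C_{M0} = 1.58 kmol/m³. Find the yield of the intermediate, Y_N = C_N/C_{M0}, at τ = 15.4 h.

0.146

Solving the coupled first-order balances gives C_N(τ) = [k₁/(k₂−k₁)]·C_{M0}·(e^(−k₁τ) − e^(−k₂τ)).
e^(−k₁τ) = e^(−0.226×15.4) = e^(−3.480) = 0.03080; e^(−k₂τ) = e^(−2.895) = 0.05529.
C_N = 0.226×1.58/(0.188−0.226) × (0.03080−0.05529) = (-9.397)×(-0.02449) = 0.2302 kmol/m³.
Y_N = C_N/C_{M0} = 0.2302/1.58 = 0.146.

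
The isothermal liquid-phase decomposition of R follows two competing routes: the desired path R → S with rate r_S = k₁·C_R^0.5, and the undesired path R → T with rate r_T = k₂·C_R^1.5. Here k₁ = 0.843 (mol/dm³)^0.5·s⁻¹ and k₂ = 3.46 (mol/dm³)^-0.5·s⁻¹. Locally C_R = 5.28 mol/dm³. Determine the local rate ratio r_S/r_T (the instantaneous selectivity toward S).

S_{S/T} = r_S/r_T = (k₁·C_R^0.5)/(k₂·C_R^1.5) = (k₁/k₂)·C_R⁻¹.
= (0.843×5.280^0.5) / (3.46×5.280^1.5) = 1.937/41.98 = 0.0461.
The undesired path is higher order in R, so low C_R (CSTR or dilute feed) favours S.

0.0461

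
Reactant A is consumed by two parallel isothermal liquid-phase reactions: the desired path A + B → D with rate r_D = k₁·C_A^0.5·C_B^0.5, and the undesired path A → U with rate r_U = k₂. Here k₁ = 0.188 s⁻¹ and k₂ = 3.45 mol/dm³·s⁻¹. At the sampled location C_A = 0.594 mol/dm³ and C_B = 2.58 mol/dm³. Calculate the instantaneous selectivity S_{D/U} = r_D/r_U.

0.0675

S_{D/U} = r_D/r_U = (k₁·C_A^0.5·C_B^0.5)/(k₂) = (k₁/k₂)·C_A^0.5·C_B^0.5.
= (0.188×0.5940^0.5×2.580^0.5) / (3.45) = 0.2327/3.450 = 0.0675.
Since the desired path is higher order in A, keeping C_A high (PFR or concentrated feed) favours D.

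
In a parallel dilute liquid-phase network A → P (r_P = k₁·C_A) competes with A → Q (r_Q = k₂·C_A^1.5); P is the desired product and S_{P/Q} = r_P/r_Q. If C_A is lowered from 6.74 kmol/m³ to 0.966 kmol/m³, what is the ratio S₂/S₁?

S_{P/Q} = (k₁/k₂)·C_A^-0.5, so S₂/S₁ = (C_{A,2}/C_{A,1})^-0.5.
= (0.966/6.74)^(-0.5) = (0.1433)^(-0.5) = 2.64.

2.64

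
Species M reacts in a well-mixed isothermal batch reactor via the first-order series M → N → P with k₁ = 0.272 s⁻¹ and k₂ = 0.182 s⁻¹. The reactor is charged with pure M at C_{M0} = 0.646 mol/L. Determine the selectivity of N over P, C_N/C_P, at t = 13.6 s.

0.226

Solving the coupled first-order balances gives C_N(t) = [k₁/(k₂−k₁)]·C_{M0}·(e^(−k₁t) − e^(−k₂t)).
e^(−k₁t) = e^(−0.272×13.6) = e^(−3.699) = 0.02474; e^(−k₂t) = e^(−2.475) = 0.08415.
C_N = 0.272×0.646/(0.182−0.272) × (0.02474−0.08415) = (-1.952)×(-0.05940) = 0.1160 mol/L.
C_M = C_{M0}e^(−k₁t) = 0.01598 mol/L, so C_P = C_{M0}−C_M−C_N = 0.5140 mol/L; C_N/C_P = 0.226.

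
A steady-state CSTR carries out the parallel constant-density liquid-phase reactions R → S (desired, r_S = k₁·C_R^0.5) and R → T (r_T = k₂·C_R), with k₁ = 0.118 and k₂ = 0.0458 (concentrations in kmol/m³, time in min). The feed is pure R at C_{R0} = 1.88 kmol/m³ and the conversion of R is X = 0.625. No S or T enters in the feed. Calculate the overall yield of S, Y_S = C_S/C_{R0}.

0.471

Exit C_R = C_{R0}(1−X) = 1.88×0.375 = 0.7050 kmol/m³.
In a CSTR the entire volume is at exit conditions, so r_S = 0.118×0.7050^0.5 = 0.09908 and r_T = 0.0458×0.7050 = 0.03229.
Fraction of consumed R going to S: r_S/(r_S+r_T) = 0.7542.
C_S = 0.7542·C_{R0}·X = 0.7542×1.88×0.625 = 0.886 kmol/m³; Y_S = C_S/C_{R0} = 0.471.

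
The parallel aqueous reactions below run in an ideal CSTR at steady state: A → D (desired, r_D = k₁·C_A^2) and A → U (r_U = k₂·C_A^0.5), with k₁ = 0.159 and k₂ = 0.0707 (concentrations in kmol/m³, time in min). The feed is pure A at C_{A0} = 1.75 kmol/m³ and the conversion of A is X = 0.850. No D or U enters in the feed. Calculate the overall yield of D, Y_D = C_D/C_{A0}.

0.197

Exit C_A = C_{A0}(1−X) = 1.75×0.150 = 0.2625 kmol/m³.
In a CSTR the entire volume is at exit conditions, so r_D = 0.159×0.2625^2 = 0.01096 and r_U = 0.0707×0.2625^0.5 = 0.03622.
Fraction of consumed A going to D: r_D/(r_D+r_U) = 0.2322.
C_D = 0.2322·C_{A0}·X = 0.2322×1.75×0.850 = 0.345 kmol/m³; Y_D = C_D/C_{A0} = 0.197.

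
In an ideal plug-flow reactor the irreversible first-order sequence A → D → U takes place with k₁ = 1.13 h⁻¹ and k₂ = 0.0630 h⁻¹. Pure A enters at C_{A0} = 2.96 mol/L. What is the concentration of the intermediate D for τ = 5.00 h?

The intermediate concentration in a first-order A→B→C sequence is C_D = k₁C_{A0}(e^(−k₁τ) − e^(−k₂τ))/(k₂−k₁).
e^(−k₁τ) = e^(−1.13×5.00) = e^(−5.650) = 0.003518; e^(−k₂τ) = e^(−0.3150) = 0.7298.
C_D = 1.13×2.96/(0.0630−1.13) × (0.003518−0.7298) = (-3.135)×(-0.7263) = 2.277 mol/L.

2.28 mol/L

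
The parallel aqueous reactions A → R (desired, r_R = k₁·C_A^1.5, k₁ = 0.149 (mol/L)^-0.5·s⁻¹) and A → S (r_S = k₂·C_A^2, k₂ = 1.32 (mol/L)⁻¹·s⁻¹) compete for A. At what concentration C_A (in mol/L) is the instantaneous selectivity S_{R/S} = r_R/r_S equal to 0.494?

0.0522 mol/L

S_{R/S} = (k₁/k₂)·C_A^-0.5 ⇒ C_A = (S·k₂/k₁)^(-2).
= (0.494×1.32/0.149)^(-2) = (4.376)^(-2) = 0.0522 mol/L.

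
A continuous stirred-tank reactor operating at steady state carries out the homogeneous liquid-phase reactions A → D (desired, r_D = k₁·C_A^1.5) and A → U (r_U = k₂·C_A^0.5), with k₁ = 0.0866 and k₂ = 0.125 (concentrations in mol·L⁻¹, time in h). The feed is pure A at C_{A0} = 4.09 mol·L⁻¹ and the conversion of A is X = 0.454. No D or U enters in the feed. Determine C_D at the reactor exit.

Exit C_A = C_{A0}(1−X) = 4.09×0.546 = 2.233 mol·L⁻¹.
A CSTR operates uniformly at the exit composition, giving r_D = 0.2890 and r_U = 0.1868 (each k·C_A^n at C_A = 2.233).
Fraction of consumed A going to D: r_D/(r_D+r_U) = 0.6074.
C_D = 0.6074·C_{A0}·X = 0.6074×4.09×0.454 = 1.13 mol·L⁻¹.

1.13 mol·L⁻¹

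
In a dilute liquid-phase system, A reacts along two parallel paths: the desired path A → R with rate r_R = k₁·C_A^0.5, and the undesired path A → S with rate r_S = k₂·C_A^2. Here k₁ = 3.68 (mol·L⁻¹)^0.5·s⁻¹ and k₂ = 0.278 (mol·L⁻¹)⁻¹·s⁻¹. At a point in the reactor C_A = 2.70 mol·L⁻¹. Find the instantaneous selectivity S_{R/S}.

2.98

S_{R/S} = r_R/r_S = (k₁·C_A^0.5)/(k₂·C_A^2) = (k₁/k₂)·C_A^-1.5.
= (3.68×2.700^0.5) / (0.278×2.700^2) = 6.047/2.027 = 2.98.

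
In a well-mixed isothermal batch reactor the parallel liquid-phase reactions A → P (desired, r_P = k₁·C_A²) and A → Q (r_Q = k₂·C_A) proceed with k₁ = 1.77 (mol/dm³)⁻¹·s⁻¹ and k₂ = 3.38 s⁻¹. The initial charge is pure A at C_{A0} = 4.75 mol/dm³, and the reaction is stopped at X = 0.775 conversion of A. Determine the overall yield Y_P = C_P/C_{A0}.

C_A = C_{A0}(1−X) = 1.069 mol/dm³.
Along a PFR/batch, dC_Q/dC_A = −r_Q/(r_P+r_Q) = −k₂/(k₂+k₁·C_A).
Integrating from C_{A0} to C_A: C_Q = (3.38/1.77)·ln[(3.38+1.77·4.75)/(3.38+1.77·1.07)] = 1.910·ln(11.79/5.272) = 1.537 mol/dm³.
Then C_P = (C_{A0}−C_A) − C_Q = 3.681 − 1.537 = 2.145 mol/dm³.
Y_P = C_P/C_{A0} = 2.145/4.75 = 0.451.

0.451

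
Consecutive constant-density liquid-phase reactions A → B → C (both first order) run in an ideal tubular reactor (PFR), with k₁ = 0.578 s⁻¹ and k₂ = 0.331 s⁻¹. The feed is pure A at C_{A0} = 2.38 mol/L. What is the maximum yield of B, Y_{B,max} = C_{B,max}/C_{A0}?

0.474

At the optimum, C_{B,max}/C_{A0} = (k₁/k₂)^[k₂/(k₂−k₁)].
= (0.578/0.331)^(0.331/(0.331−0.578)) = (1.746)^(-1.340) = 0.4738.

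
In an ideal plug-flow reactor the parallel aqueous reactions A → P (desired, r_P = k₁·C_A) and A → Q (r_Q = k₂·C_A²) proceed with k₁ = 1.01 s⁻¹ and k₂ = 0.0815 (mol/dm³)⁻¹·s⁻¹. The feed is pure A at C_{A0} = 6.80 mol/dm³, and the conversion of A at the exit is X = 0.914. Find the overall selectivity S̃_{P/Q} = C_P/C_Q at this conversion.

3.55

C_A = C_{A0}(1−X) = 0.5848 mol/dm³.
Along a PFR/batch, dC_P/dC_A = −r_P/(r_P+r_Q) = −k₁/(k₁+k₂·C_A).
Integrating from C_{A0} to C_A: C_P = (1.01/0.0815)·ln[(1.01+0.0815·6.80)/(1.01+0.0815·0.585)] = 12.39·ln(1.564/1.058) = 4.849 mol/dm³.
C_Q = (C_{A0}−C_A)−C_P = 1.366 mol/dm³; S̃_{P/Q} = 4.849/1.366 = 3.55.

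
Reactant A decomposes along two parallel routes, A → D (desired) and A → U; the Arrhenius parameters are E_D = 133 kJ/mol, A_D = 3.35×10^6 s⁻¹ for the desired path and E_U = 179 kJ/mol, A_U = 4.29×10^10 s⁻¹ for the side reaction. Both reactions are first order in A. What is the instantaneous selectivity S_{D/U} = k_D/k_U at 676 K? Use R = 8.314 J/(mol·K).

With equal orders, S_{D/U} = k_D/k_U = (A_D/A_U)·exp[(E_U−E_D)/(RT)].
(E_U−E_D)/(RT) = (179−133)×10³/(8.314×676) = 46000/5620 = 8.185.
k_D/k_U = (3.35×10^6/4.29×10^10)·exp(8.185) = 7.809×10^-5 × 3586 = 0.280.
Since E_D < E_U, lowering the temperature improves selectivity toward D.

0.280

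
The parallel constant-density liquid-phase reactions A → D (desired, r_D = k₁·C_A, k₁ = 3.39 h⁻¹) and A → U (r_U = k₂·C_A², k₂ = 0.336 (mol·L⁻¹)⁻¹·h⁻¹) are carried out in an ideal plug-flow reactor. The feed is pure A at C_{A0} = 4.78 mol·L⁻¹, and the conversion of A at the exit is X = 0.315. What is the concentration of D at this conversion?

C_A = C_{A0}(1−X) = 3.274 mol·L⁻¹.
Along a PFR/batch, dC_D/dC_A = −r_D/(r_D+r_U) = −k₁/(k₁+k₂·C_A).
Integrating from C_{A0} to C_A: C_D = (3.39/0.336)·ln[(3.39+0.336·4.78)/(3.39+0.336·3.27)] = 10.09·ln(4.996/4.490) = 1.077 mol·L⁻¹.

1.08 mol·L⁻¹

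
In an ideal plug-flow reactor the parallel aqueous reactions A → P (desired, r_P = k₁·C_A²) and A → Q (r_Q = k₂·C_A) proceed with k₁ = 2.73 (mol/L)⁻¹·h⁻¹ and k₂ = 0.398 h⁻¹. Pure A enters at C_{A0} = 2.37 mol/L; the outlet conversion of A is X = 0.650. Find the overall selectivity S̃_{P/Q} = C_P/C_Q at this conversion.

C_A = C_{A0}(1−X) = 0.8295 mol/L.
Along a PFR/batch, dC_Q/dC_A = −r_Q/(r_P+r_Q) = −k₂/(k₂+k₁·C_A).
Integrating from C_{A0} to C_A: C_Q = (0.398/2.73)·ln[(0.398+2.73·2.37)/(0.398+2.73·0.830)] = 0.1458·ln(6.868/2.663) = 0.1381 mol/L.
Then C_P = (C_{A0}−C_A) − C_Q = 1.541 − 0.1381 = 1.402 mol/L.
S̃_{P/Q} = C_P/C_Q = 1.402/0.1381 = 10.2.

10.2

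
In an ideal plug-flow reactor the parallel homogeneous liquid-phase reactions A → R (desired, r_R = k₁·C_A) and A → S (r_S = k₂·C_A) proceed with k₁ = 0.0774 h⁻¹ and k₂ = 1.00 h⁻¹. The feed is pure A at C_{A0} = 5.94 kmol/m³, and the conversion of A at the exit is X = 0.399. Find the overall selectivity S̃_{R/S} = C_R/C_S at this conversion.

0.0774

C_A = C_{A0}(1−X) = 3.570 kmol/m³.
Both paths are first order in A, so the instantaneous fraction to R is constant: dC_R/d(−C_A) = k₁/(k₁+k₂) = 0.07184.
C_R = 0.07184·(C_{A0}−C_A) = 0.07184×2.370 = 0.170 kmol/m³.
C_S = (C_{A0}−C_A)−C_R = 2.200 kmol/m³; S̃_{R/S} = 0.1703/2.200 = 0.0774.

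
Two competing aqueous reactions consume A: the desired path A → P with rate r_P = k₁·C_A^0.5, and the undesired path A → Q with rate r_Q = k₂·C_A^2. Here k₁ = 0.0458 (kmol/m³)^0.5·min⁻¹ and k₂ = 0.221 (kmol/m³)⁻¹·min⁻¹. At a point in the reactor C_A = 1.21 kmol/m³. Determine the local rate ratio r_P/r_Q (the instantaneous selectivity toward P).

0.156

S_{P/Q} = r_P/r_Q = (k₁·C_A^0.5)/(k₂·C_A^2) = (k₁/k₂)·C_A^-1.5.
= (0.0458×1.210^0.5) / (0.221×1.210^2) = 0.05038/0.3236 = 0.156.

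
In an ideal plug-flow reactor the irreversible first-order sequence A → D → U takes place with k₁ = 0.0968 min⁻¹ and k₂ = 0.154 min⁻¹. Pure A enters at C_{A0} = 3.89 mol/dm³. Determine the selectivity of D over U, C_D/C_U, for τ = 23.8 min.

0.162

For first-order series with pure A initially, C_D(τ) = k₁C_{A0}/(k₂−k₁)·(e^(−k₁τ) − e^(−k₂τ)).
e^(−k₁τ) = e^(−0.0968×23.8) = e^(−2.304) = 0.09987; e^(−k₂τ) = e^(−3.665) = 0.02560.
C_D = 0.0968×3.89/(0.154−0.0968) × (0.09987−0.02560) = 6.583×0.07428 = 0.4890 mol/dm³.
C_A = C_{A0}e^(−k₁τ) = 0.3885 mol/dm³, so C_U = C_{A0}−C_A−C_D = 3.013 mol/dm³; C_D/C_U = 0.162.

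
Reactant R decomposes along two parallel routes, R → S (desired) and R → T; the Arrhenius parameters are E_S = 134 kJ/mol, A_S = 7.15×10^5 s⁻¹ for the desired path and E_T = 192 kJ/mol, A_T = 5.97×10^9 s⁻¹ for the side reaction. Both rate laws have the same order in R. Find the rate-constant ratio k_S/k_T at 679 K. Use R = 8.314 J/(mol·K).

Since both paths have the same order in R, the concentration cancels and S_{S/T} = k_S/k_T = (A_S/A_T)·exp[(E_T−E_S)/(RT)].
(E_T−E_S)/(RT) = (192−134)×10³/(8.314×679) = 58000/5645 = 10.27.
k_S/k_T = (7.15×10^5/5.97×10^9)·exp(10.27) = 1.198×10^-4 × 28975 = 3.47.
Since E_S < E_T, lowering the temperature improves selectivity toward S.

3.47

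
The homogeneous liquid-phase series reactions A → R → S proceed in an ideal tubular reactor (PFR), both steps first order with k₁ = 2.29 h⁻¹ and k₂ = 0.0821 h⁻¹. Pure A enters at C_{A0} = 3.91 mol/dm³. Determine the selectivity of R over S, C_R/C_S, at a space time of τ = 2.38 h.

5.77

The intermediate concentration in a first-order A→B→C sequence is C_R = k₁C_{A0}(e^(−k₁τ) − e^(−k₂τ))/(k₂−k₁).
e^(−k₁τ) = e^(−2.29×2.38) = e^(−5.450) = 0.004295; e^(−k₂τ) = e^(−0.1954) = 0.8225.
C_R = 2.29×3.91/(0.0821−2.29) × (0.004295−0.8225) = (-4.055)×(-0.8182) = 3.318 mol/dm³.
C_A = C_{A0}e^(−k₁τ) = 0.01680 mol/dm³, so C_S = C_{A0}−C_A−C_R = 0.5750 mol/dm³; C_R/C_S = 5.77.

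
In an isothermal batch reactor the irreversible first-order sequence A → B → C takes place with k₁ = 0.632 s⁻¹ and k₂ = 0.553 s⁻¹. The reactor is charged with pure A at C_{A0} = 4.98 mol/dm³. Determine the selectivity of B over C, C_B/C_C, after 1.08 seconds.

2.67

The intermediate concentration in a first-order A→B→C sequence is C_B = k₁C_{A0}(e^(−k₁t) − e^(−k₂t))/(k₂−k₁).
e^(−k₁t) = e^(−0.632×1.08) = e^(−0.6826) = 0.5053; e^(−k₂t) = e^(−0.5972) = 0.5503.
C_B = 0.632×4.98/(0.553−0.632) × (0.5053−0.5503) = (-39.84)×(-0.04501) = 1.793 mol/dm³.
C_A = C_{A0}e^(−k₁t) = 2.517 mol/dm³, so C_C = C_{A0}−C_A−C_B = 0.6704 mol/dm³; C_B/C_C = 2.67.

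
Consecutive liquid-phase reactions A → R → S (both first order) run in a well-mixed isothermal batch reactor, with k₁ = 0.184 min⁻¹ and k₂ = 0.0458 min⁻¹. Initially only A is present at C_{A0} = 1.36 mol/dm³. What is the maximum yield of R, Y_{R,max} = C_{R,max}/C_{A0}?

0.631

For a first-order series the maximum intermediate yield is C_{R,max}/C_{A0} = (k₁/k₂)^[k₂/(k₂−k₁)].
= (0.184/0.0458)^(0.0458/(0.0458−0.184)) = (4.017)^(-0.3314) = 0.6307.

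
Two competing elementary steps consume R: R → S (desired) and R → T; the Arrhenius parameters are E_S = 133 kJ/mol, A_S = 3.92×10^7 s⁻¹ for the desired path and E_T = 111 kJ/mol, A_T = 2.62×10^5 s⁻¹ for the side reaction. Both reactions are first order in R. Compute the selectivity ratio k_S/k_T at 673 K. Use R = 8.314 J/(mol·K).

2.93

k_S/k_T = (A_S/A_T)·exp[−(E_S−E_T)/(RT)] = (A_S/A_T)·exp[(E_T−E_S)/(RT)].
(E_T−E_S)/(RT) = (111−133)×10³/(8.314×673) = -22000/5595 = -3.932.
k_S/k_T = (3.92×10^7/2.62×10^5)·exp(-3.932) = 149.6 × 0.01961 = 2.93.
Since E_S > E_T, raising the temperature improves selectivity toward S.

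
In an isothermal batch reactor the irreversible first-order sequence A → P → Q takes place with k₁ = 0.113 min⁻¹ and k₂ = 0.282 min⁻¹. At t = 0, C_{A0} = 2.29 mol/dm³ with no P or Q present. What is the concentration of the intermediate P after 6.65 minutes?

0.487 mol/dm³

For first-order series with pure A initially, C_P(t) = k₁C_{A0}/(k₂−k₁)·(e^(−k₁t) − e^(−k₂t)).
e^(−k₁t) = e^(−0.113×6.65) = e^(−0.7515) = 0.4717; e^(−k₂t) = e^(−1.875) = 0.1533.
C_P = 0.113×2.29/(0.282−0.113) × (0.4717−0.1533) = 1.531×0.3184 = 0.4875 mol/dm³.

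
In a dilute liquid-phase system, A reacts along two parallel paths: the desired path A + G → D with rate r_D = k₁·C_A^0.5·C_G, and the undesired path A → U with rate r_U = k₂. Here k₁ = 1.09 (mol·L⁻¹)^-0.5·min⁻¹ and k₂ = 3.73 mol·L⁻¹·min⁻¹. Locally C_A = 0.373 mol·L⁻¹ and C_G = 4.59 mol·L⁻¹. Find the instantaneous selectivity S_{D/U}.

S_{D/U} = r_D/r_U = (k₁·C_A^0.5·C_G)/(k₂) = (k₁/k₂)·C_A^0.5·C_G.
= (1.09×0.3730^0.5×4.590) / (3.73) = 3.056/3.730 = 0.819.
Since the desired path is higher order in A, keeping C_A high (PFR or concentrated feed) favours D.

0.819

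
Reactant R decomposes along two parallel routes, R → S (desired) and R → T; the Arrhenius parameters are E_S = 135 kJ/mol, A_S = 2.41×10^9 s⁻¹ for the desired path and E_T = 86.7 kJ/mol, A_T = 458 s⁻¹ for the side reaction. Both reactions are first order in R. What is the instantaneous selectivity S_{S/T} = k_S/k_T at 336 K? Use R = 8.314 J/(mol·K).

0.163

With equal orders, S_{S/T} = k_S/k_T = (A_S/A_T)·exp[(E_T−E_S)/(RT)].
(E_T−E_S)/(RT) = (86.7−135)×10³/(8.314×336) = -48300/2794 = -17.29.
k_S/k_T = (2.41×10^9/458)·exp(-17.29) = 5.262×10^6 × 3.097×10^-8 = 0.163.
Since E_S > E_T, raising the temperature improves selectivity toward S.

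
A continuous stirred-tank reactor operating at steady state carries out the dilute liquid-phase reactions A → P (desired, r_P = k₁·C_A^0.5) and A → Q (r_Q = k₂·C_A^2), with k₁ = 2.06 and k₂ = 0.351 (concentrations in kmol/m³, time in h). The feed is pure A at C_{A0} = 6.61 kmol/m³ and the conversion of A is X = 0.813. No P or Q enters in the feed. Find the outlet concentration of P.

Exit C_A = C_{A0}(1−X) = 6.61×0.187 = 1.236 kmol/m³.
Rates in a CSTR are evaluated at the outlet concentration: r_P = 2.06×1.236^0.5 = 2.290, r_Q = 0.351×1.236^2 = 0.5363.
Fraction of consumed A going to P: r_P/(r_P+r_Q) = 0.8103.
C_P = 0.8103·C_{A0}·X = 0.8103×6.61×0.813 = 4.35 kmol/m³.

4.35 kmol/m³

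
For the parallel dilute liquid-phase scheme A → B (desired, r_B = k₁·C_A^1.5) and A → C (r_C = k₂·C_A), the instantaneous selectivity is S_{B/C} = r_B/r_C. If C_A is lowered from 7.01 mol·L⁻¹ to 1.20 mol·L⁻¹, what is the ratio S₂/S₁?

0.414

S_{B/C} = (k₁/k₂)·C_A^0.5, so S₂/S₁ = (C_{A,2}/C_{A,1})^0.5.
= (1.20/7.01)^0.5 = (0.1712)^0.5 = 0.414.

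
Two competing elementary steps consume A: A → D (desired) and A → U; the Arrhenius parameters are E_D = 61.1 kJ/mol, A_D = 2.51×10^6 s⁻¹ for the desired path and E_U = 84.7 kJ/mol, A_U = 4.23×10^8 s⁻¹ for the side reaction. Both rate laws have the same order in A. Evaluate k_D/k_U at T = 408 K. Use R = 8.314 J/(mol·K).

With equal orders, S_{D/U} = k_D/k_U = (A_D/A_U)·exp[(E_U−E_D)/(RT)].
(E_U−E_D)/(RT) = (84.7−61.1)×10³/(8.314×408) = 23600/3392 = 6.957.
k_D/k_U = (2.51×10^6/4.23×10^8)·exp(6.957) = 0.005934 × 1051 = 6.24.
Since E_D < E_U, lowering the temperature improves selectivity toward D.

6.24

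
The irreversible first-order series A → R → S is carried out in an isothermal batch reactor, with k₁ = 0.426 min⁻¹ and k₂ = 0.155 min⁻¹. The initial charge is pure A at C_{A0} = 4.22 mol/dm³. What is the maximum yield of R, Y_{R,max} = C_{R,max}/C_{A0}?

0.561

Evaluating C_R at t_opt = ln(k₂/k₁)/(k₂−k₁) gives C_{R,max}/C_{A0} = (k₁/k₂)^[k₂/(k₂−k₁)].
= (0.426/0.155)^(0.155/(0.155−0.426)) = (2.748)^(-0.5720) = 0.5609.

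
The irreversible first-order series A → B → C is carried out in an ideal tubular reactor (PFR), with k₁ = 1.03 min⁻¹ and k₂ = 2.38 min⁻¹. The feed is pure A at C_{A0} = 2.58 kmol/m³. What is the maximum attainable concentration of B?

0.589 kmol/m³

Evaluating C_B at τ_opt = ln(k₂/k₁)/(k₂−k₁) gives C_{B,max}/C_{A0} = (k₁/k₂)^[k₂/(k₂−k₁)].
= (1.03/2.38)^(2.38/(2.38−1.03)) = (0.4328)^(1.763) = 0.2284.
C_{B,max} = 0.2284×2.58 = 0.589 kmol/m³.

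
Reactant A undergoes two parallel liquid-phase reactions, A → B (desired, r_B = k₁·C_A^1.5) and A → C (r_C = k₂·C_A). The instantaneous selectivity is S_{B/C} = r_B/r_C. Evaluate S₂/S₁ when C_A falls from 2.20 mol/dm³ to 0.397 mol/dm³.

0.425

S_{B/C} = (k₁/k₂)·C_A^0.5, so S₂/S₁ = (C_{A,2}/C_{A,1})^0.5.
= (0.397/2.20)^0.5 = (0.1805)^0.5 = 0.425.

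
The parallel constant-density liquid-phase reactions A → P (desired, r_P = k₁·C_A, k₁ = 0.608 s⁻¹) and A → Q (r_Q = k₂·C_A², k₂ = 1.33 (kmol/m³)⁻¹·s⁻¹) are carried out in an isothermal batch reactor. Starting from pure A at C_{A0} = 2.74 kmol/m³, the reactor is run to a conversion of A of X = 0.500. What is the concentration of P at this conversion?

0.256 kmol/m³

C_A = C_{A0}(1−X) = 1.370 kmol/m³.
Along a PFR/batch, dC_P/dC_A = −r_P/(r_P+r_Q) = −k₁/(k₁+k₂·C_A).
Integrating from C_{A0} to C_A: C_P = (0.608/1.33)·ln[(0.608+1.33·2.74)/(0.608+1.33·1.37)] = 0.4571·ln(4.252/2.430) = 0.2558 kmol/m³.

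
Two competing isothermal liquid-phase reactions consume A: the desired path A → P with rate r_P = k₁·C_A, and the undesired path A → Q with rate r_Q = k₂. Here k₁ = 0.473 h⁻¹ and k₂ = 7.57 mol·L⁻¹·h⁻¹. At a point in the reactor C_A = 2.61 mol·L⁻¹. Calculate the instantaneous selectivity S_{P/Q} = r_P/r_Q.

0.163

S_{P/Q} = r_P/r_Q = (k₁·C_A)/(k₂) = (k₁/k₂)·C_A.
= (0.473×2.610) / (7.57) = 1.235/7.570 = 0.163.
Since the desired path is higher order in A, keeping C_A high (PFR or concentrated feed) favours P.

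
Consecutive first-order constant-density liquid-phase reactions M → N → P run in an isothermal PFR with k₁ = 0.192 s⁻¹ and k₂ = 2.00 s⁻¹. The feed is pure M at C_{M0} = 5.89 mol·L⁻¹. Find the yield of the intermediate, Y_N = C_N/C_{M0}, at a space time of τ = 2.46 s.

Solving the coupled first-order balances gives C_N(τ) = [k₁/(k₂−k₁)]·C_{M0}·(e^(−k₁τ) − e^(−k₂τ)).
e^(−k₁τ) = e^(−0.192×2.46) = e^(−0.4723) = 0.6236; e^(−k₂τ) = e^(−4.920) = 0.007299.
C_N = 0.192×5.89/(2.00−0.192) × (0.6236−0.007299) = 0.6255×0.6163 = 0.3855 mol·L⁻¹.
Y_N = C_N/C_{M0} = 0.3855/5.89 = 0.0654.

0.0654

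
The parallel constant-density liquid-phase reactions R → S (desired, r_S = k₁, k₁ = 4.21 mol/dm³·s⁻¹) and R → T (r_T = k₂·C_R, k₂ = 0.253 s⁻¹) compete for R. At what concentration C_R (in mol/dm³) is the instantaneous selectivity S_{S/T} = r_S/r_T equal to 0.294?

56.6 mol/dm³

S_{S/T} = (k₁/k₂)·C_R⁻¹ ⇒ C_R = (S·k₂/k₁)^(-1).
= (0.294×0.253/4.21)^(-1) = (0.01767)^(-1) = 56.6 mol/dm³.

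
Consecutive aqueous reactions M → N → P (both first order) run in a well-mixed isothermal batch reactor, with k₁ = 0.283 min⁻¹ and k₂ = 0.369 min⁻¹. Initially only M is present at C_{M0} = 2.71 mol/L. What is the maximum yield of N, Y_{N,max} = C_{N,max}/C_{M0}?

At the optimum, C_{N,max}/C_{M0} = (k₁/k₂)^[k₂/(k₂−k₁)].
= (0.283/0.369)^(0.369/(0.369−0.283)) = (0.7669)^(4.291) = 0.3203.

0.320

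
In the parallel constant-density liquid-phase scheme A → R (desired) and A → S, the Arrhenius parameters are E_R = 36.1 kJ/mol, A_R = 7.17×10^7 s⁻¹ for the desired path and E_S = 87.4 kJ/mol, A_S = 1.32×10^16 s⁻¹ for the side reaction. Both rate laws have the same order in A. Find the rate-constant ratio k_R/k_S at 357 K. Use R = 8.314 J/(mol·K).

k_R/k_S = (A_R/A_S)·exp[−(E_R−E_S)/(RT)] = (A_R/A_S)·exp[(E_S−E_R)/(RT)].
(E_S−E_R)/(RT) = (87.4−36.1)×10³/(8.314×357) = 51300/2968 = 17.28.
k_R/k_S = (7.17×10^7/1.32×10^16)·exp(17.28) = 5.432×10^-9 × 3.208×10^7 = 0.174.
Since E_R < E_S, lowering the temperature improves selectivity toward R.

0.174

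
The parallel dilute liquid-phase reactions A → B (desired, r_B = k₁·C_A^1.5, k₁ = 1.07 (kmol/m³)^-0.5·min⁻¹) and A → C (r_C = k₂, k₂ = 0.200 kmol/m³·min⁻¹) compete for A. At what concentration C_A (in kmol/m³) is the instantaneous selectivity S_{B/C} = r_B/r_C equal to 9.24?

1.44 kmol/m³

S_{B/C} = (k₁/k₂)·C_A^1.5 ⇒ C_A = (S·k₂/k₁)^(1/1.5).
= (9.24×0.200/1.07)^(0.6667) = (1.727)^(0.6667) = 1.44 kmol/m³.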